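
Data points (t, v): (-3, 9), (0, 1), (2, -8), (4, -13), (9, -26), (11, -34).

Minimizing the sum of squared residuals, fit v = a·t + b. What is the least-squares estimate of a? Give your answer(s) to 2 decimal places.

a = -3.02

Compute the Gram sums: Σt·t = 231, Σt = 23, Σ1 = 6.
For Mᵀv: Σt·v = -703, Σv = -71.
MᵀM·[a, b]ᵀ = Mᵀv becomes [[231, 23]; [23, 6]]·[a, b]ᵀ = [-703, -71]ᵀ.
Δ = 231·6 − 23² = 857.
a = ((-703)·6 − 23·(-71))/857 = -2585/857; b = (231·(-71) − 23·(-703))/857 = -232/857.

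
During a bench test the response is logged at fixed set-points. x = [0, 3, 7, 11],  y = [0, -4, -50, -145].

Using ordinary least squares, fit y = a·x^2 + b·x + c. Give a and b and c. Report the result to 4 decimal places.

a = -1.4988, b = 3.3270, c = -0.1443

The normal system AᵀA·[a, b, c]ᵀ = Aᵀy is [[17123, 1701, 179]; [1701, 179, 21]; [179, 21, 4]]·[a, b, c]ᵀ = [-20031, -1957, -199]ᵀ.
Row-reducing yields a = -14089/9400, b = 156371/47000, c = -848/5875.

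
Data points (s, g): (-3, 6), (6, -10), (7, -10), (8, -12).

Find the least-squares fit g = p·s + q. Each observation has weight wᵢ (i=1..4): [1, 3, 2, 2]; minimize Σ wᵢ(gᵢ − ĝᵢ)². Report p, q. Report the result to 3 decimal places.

Normal-equation sums: Σwᵢ·s·s = 343, Σwᵢ·s = 45, Σwᵢ·1 = 8.
Right-hand side: Σwᵢ·s·g = -530, Σwᵢ·g = -68.
Eliminating q: 8·(row 1) − 45·(row 2) gives 719·p = 8·(-530) − 45·(-68) = -1180, so p = -1180/719.
Then q = ((-68) − 45·(-1180/719))/8 = 526/719.

p = -1.641, q = 0.732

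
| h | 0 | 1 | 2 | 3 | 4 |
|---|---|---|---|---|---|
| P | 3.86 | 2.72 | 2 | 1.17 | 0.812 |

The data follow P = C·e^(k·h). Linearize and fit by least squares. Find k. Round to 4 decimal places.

Let Y = ln P. Fitting Y = k·h + ln C by least squares:
Σh = 10.0000, Σ(h)² = 30.0000, Σln P = 2.9932, Σh·ln P = 2.0249.
Normal system: [[30.0000, 10.0000]; [10.0000, 5]]·[k, ln C]ᵀ = [2.0249, 2.9932]ᵀ.
Solving (det = 50.0000): k = -0.39615, ln C = 1.39093.

k = -0.3961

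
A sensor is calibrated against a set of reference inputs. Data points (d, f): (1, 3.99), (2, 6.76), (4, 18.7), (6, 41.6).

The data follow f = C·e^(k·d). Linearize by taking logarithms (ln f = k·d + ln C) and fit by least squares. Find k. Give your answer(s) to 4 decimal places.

Taking logs, ln f = k·d + ln C, so regress ln f on d.
Σd = 13.0000, Σ(d)² = 57.0000, Σln f = 9.9514, Σd·ln f = 39.2885.
Equations: 57.0000·k + 13.0000·ln C = 39.2885;  13.0000·k + 4·ln C = 9.9514.
Slope k = (n·Σd·ln f − Σd·Σln f)/(n·Σ(d)² − (Σd)²) = (4·39.2885 − 13.0000·9.9514)/59.0000 = 0.47094; ln C = (Σln f − k·Σd)/n = 0.95731.

k = 0.4709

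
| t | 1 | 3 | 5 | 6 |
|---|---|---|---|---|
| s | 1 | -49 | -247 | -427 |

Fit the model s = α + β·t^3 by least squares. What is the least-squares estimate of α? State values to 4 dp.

α = 3.6274

With design matrix M, MᵀM = [[4, 369]; [369, 63011]] and Mᵀs = [-722, -124429]ᵀ.
Eliminating β: 63011·(row 1) − 369·(row 2) gives 115883·α = 63011·(-722) − 369·(-124429) = 420359, so α = 420359/115883.
Then β = ((-124429) − 369·(420359/115883))/63011 = -231298/115883.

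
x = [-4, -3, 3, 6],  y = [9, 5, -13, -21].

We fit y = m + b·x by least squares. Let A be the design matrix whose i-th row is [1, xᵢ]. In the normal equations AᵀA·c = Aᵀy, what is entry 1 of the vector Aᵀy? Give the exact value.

-20

Entry 1 ↔ basis 1, so (Aᵀy)_{1} = Σᵢ yᵢ = (1)·(9) + (1)·(5) + (1)·(-13) + (1)·(-21) = -20.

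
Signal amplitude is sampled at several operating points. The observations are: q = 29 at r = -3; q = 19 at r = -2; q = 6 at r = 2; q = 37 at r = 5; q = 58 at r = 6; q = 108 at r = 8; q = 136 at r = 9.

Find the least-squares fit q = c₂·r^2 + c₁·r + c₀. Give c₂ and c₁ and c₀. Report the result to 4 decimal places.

From the data, Σr^2·r^2 = 12691, Σr^2·r = 1555, Σr^2 = 223, Σr·r = 223, Σr = 25, Σ1 = 7.
Right-hand side: Σr^2·q = 21302, Σr·q = 2508, Σq = 393.
Solving the 3×3 system (Gaussian elimination) gives c₂ = 18695/9534, c₁ = -27311/9534, c₀ = 6206/1589.

c₂ = 1.9609, c₁ = -2.8646, c₀ = 3.9056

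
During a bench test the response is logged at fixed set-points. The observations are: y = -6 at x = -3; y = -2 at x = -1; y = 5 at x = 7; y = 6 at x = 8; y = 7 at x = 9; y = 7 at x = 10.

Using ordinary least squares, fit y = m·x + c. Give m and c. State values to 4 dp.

AᵀA·[m, c]ᵀ = Aᵀy reads: 304·m + 30·c = 236;  30·m + 6·c = 17.
Eliminating c: 6·(row 1) − 30·(row 2) gives 924·m = 6·236 − 30·17 = 906, so m = 151/154.
Then c = (17 − 30·(151/154))/6 = -478/231.

m = 0.9805, c = -2.0693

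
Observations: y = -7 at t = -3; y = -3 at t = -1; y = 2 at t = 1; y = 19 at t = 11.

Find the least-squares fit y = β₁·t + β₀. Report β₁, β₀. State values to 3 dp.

Setting ∂/∂β₁ … = 0 gives: 132·β₁ + 8·β₀ = 235;  8·β₁ + 4·β₀ = 11.
Eliminating β₀: 4·(row 1) − 8·(row 2) gives 464·β₁ = 4·235 − 8·11 = 852, so β₁ = 213/116.
Then β₀ = (11 − 8·(213/116))/4 = -107/116.

β₁ = 1.836, β₀ = -0.922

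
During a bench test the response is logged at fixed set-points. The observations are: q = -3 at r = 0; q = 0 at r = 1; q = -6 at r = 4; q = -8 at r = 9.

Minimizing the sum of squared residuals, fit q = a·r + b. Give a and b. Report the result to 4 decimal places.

With design matrix A, AᵀA = [[98, 14]; [14, 4]] and Aᵀq = [-96, -17]ᵀ.
Δ = 98·4 − 14² = 196.
a = ((-96)·4 − 14·(-17))/196 = -73/98; b = (98·(-17) − 14·(-96))/196 = -23/14.

a = -0.7449, b = -1.6429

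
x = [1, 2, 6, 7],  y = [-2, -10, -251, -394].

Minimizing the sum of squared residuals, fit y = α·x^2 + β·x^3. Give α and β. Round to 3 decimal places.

Normal-equation sums: Σx^2·x^2 = 3714, Σx^2·x^3 = 24616, Σx^3·x^3 = 164370.
And Σx^2·y = -28384, Σx^3·y = -189440.
MᵀM·[α, β]ᵀ = Mᵀy becomes [[3714, 24616]; [24616, 164370]]·[α, β]ᵀ = [-28384, -189440]ᵀ.
Eliminating β: 164370·(row 1) − 24616·(row 2) gives 4522724·α = 164370·(-28384) − 24616·(-189440) = -2223040, so α = -555760/1130681.
Then β = ((-189440) − 24616·(-555760/1130681))/164370 = -1219904/1130681.

α = -0.492, β = -1.079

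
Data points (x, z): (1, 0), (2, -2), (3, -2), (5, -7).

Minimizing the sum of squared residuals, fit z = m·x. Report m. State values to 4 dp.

MᵀM·[m]ᵀ = Mᵀz reads: 39·m = -45.
(Σx·x = 39, Σx·z = -45.)
Hence m = -45 / 39 ≈ -1.15385.

m = -1.1538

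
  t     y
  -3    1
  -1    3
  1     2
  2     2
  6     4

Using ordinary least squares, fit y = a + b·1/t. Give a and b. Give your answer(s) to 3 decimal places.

AᵀA·[a, b]ᵀ = Aᵀy reads: 5·a + (1/3)·b = 12;  (1/3)·a + (43/18)·b = 1/3.
det = 5·(43/18) − (1/3)² = 71/6.
a = (12·(43/18) − (1/3)·(1/3))/(71/6) = 514/213; b = (5·(1/3) − (1/3)·12)/(71/6) = -14/71.

a = 2.413, b = -0.197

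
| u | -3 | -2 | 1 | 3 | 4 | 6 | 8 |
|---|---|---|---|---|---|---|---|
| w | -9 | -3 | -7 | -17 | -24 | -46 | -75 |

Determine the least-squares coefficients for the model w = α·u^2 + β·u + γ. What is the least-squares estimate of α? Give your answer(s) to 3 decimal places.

Forming MᵀM = [[5827, 785, 139]; [785, 139, 17]; [139, 17, 7]] and Mᵀw = [-7093, -997, -181]ᵀ gives MᵀM·[α, β, γ]ᵀ = Mᵀw.
Solving the 3×3 system (Gaussian elimination) gives α = -2997/3224, β = -42019/29016, γ = -56309/14508.

α = -0.930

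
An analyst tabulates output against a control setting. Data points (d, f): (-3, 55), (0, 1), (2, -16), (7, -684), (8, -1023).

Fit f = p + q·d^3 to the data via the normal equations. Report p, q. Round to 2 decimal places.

p = 0.77, q = -2.00

The normal system XᵀX·[p, q]ᵀ = Xᵀf is [[5, 836]; [836, 380586]]·[p, q]ᵀ = [-1667, -760001]ᵀ.
Eliminating q: 380586·(row 1) − 836·(row 2) gives 1204034·p = 380586·(-1667) − 836·(-760001) = 923974, so p = 461987/602017.
Then q = ((-760001) − 836·(461987/602017))/380586 = -2406393/1204034.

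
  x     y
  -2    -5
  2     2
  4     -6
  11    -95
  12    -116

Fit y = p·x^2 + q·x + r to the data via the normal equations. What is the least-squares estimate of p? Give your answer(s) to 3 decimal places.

p = -0.969

Setting ∂/∂p … = 0 gives: 35665·p + 3123·q + 289·r = -28307;  3123·p + 289·q + 27·r = -2447;  289·p + 27·q + 5·r = -220.
Inverting the 3×3 Gram matrix, [p, q, r]ᵀ = [-165981/171308, 76208/42827, 410057/171308]ᵀ.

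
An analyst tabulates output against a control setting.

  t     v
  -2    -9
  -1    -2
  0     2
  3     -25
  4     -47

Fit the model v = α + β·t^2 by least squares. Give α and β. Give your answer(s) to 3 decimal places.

α = 2.041, β = -3.040

Setting ∂/∂α … = 0 gives: 5·α + 30·β = -81;  30·α + 354·β = -1015.
Eliminating β: 354·(row 1) − 30·(row 2) gives 870·α = 354·(-81) − 30·(-1015) = 1776, so α = 296/145.
Then β = ((-1015) − 30·(296/145))/354 = -529/174.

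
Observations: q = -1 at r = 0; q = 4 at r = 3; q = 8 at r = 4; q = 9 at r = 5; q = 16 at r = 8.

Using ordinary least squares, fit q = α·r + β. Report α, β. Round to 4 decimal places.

α = 2.1471, β = -1.3882

Sums needed: Σr·r = 114, Σr = 20, Σ1 = 5.
For Mᵀq: Σr·q = 217, Σq = 36.
Eliminating β: 5·(row 1) − 20·(row 2) gives 170·α = 5·217 − 20·36 = 365, so α = 73/34.
Then β = (36 − 20·(73/34))/5 = -118/85.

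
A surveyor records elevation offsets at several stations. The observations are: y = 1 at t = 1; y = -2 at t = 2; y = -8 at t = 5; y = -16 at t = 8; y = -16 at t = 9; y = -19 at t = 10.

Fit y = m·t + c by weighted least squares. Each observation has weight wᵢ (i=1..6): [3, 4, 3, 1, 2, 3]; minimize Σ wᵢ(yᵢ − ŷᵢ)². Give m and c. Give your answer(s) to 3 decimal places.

The normal equations are: 620·m + 82·c = -1119;  82·m + 16·c = -134.
(Σwᵢ·t·t = 620, Σwᵢ·t = 82, Σwᵢ·1 = 16, Σwᵢ·t·y = -1119, Σwᵢ·y = -134.)
det = 620·16 − 82² = 3196.
m = ((-1119)·16 − 82·(-134))/3196 = -1729/799; c = (620·(-134) − 82·(-1119))/3196 = 4339/1598.

m = -2.164, c = 2.715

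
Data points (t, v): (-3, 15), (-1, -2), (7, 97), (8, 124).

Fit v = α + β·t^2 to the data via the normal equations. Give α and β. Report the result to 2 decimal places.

α = -3.36, β = 2.01

Compute the Gram sums: Σ1 = 4, Σt^2 = 123, Σt^2·t^2 = 6579.
For Mᵀv: Σv = 234, Σt^2·v = 12822.
Δ = 4·6579 − 123² = 11187.
α = (234·6579 − 123·12822)/11187 = -380/113; β = (4·12822 − 123·234)/11187 = 682/339.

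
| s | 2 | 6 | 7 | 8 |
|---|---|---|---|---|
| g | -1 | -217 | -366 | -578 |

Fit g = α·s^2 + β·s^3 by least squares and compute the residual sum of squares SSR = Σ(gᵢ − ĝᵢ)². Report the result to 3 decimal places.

Entries of AᵀA: Σs^2·s^2 = 7809, Σs^2·s^3 = 57383, Σs^3·s^3 = 426513.
And Σs^2·g = -62742, Σs^3·g = -468354.
det = 7809·426513 − 57383² = 37831328.
α = ((-62742)·426513 − 57383·(-468354))/37831328 = 14409867/4728916; β = (7809·(-468354) − 57383·(-62742))/37831328 = -7131525/4728916.
Residuals: -1329046/1182229, -1130146/1182229, 2311584/1182229, -1051034/1182229; SSR = 8028636/1182229.

SSR = 6.791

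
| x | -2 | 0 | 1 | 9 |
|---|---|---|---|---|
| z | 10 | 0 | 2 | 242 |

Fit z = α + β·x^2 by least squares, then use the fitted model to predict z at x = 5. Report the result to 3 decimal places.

ẑ = 73.997

Entries of AᵀA: Σ1 = 4, Σx^2 = 86, Σx^2·x^2 = 6578.
Right-hand side: Σz = 254, Σx^2·z = 19644.
Normal equations: [[4, 86]; [86, 6578]]·[α, β]ᵀ = [254, 19644]ᵀ.
Eliminating β: 6578·(row 1) − 86·(row 2) gives 18916·α = 6578·254 − 86·19644 = -18572, so α = -4643/4729.
Then β = (19644 − 86·(-4643/4729))/6578 = 14183/4729.
At x = 5: ẑ = (-4643/4729)·(1) + (14183/4729)·(25) = 349932/4729.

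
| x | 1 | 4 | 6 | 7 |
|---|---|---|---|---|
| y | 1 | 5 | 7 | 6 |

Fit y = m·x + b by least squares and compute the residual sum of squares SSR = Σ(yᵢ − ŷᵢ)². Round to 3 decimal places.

SSR = 2.643

Normal-equation sums: Σx·x = 102, Σx = 18, Σ1 = 4.
And Σx·y = 105, Σy = 19.
det = 102·4 − 18² = 84.
m = (105·4 − 18·19)/84 = 13/14; b = (102·19 − 18·105)/84 = 4/7.
Residuals: -1/2, 5/7, 6/7, -15/14; SSR = 37/14.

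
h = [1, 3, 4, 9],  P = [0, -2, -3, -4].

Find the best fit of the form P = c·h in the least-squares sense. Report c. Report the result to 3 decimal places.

The normal equations are: 107·c = -54.
c = (-54)/107 = -0.504673.

c = -0.505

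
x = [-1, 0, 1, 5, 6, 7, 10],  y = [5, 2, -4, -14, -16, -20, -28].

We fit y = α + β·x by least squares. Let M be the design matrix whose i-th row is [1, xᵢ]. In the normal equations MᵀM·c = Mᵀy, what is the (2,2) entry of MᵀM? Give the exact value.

Row 2 ↔ basis x, column 2 ↔ basis x, so (MᵀM)_{2,2} = Σᵢ (x)·(x) = (-1)·(-1) + (0)·(0) + (1)·(1) + (5)·(5) + (6)·(6) + (7)·(7) + (10)·(10) = 212.

212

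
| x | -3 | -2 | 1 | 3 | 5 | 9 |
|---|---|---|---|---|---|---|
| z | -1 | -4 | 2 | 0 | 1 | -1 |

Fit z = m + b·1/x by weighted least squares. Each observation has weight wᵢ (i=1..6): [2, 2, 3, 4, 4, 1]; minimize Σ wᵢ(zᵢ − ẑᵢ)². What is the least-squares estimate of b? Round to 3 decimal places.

b = 3.272

Entries of MᵀWM: Σwᵢ·1 = 16, Σwᵢ·1/x = 161/45, Σwᵢ·1/x·1/x = 17573/4050.
Moment sums: Σwᵢ·z = -1, Σwᵢ·1/x·z = 511/45.
So MᵀWM·[m, b]ᵀ = MᵀWz: [[16, 161/45]; [161/45, 17573/4050]]·[m, b]ᵀ = [-1, 511/45]ᵀ.
Eliminating b: (17573/4050)·(row 1) − (161/45)·(row 2) gives (38221/675)·m = (17573/4050)·(-1) − (161/45)·(511/45) = -1349/30, so m = -60705/76442.
Then b = ((511/45) − (161/45)·(-60705/76442))/(17573/4050) = 125055/38221.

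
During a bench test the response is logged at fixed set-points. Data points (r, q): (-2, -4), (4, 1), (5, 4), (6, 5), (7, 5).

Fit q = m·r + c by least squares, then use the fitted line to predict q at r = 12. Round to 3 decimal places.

Entries of MᵀM: Σr·r = 130, Σr = 20, Σ1 = 5.
Moment sums: Σr·q = 97, Σq = 11.
So MᵀM·[m, c]ᵀ = Mᵀq: [[130, 20]; [20, 5]]·[m, c]ᵀ = [97, 11]ᵀ.
Eliminating c: 5·(row 1) − 20·(row 2) gives 250·m = 5·97 − 20·11 = 265, so m = 53/50.
Then c = (11 − 20·(53/50))/5 = -51/25.
At r = 12: q̂ = (53/50)·(12) + (-51/25)·(1) = 267/25.

q̂ = 10.680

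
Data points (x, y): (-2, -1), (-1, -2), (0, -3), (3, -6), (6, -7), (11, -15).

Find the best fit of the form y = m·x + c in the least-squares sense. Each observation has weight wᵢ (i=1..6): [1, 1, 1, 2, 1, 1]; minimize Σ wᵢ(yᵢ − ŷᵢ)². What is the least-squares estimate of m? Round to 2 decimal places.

m = -1.02

Normal-equation sums: Σwᵢ·x·x = 180, Σwᵢ·x = 20, Σwᵢ·1 = 7.
Right-hand side: Σwᵢ·x·y = -239, Σwᵢ·y = -40.
So MᵀWM·[m, c]ᵀ = MᵀWy: [[180, 20]; [20, 7]]·[m, c]ᵀ = [-239, -40]ᵀ.
det = 180·7 − 20² = 860.
m = ((-239)·7 − 20·(-40))/860 = -873/860; c = (180·(-40) − 20·(-239))/860 = -121/43.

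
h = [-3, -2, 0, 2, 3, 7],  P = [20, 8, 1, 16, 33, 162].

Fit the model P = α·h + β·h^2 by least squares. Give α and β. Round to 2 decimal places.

Compute the Gram sums: Σh·h = 75, Σh·h^2 = 343, Σh^2·h^2 = 2595.
For MᵀP: Σh·P = 1189, Σh^2·P = 8511.
Eliminating β: 2595·(row 1) − 343·(row 2) gives 76976·α = 2595·1189 − 343·8511 = 166182, so α = 83091/38488.
Then β = (8511 − 343·(83091/38488))/2595 = 115249/38488.

α = 2.16, β = 2.99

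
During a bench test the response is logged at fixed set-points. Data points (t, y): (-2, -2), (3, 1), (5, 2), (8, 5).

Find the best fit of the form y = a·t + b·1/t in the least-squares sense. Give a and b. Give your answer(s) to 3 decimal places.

a = 0.540, b = 0.473

Setting ∂/∂a … = 0 gives: 102·a + 4·b = 57;  4·a + (6001/14400)·b = 283/120.
Eliminating b: (6001/14400)·(row 1) − 4·(row 2) gives (63617/2400)·a = (6001/14400)·57 − 4·(283/120) = 22913/1600, so a = 68739/127234.
Then b = ((283/120) − 4·(68739/127234))/(6001/14400) = 30120/63617.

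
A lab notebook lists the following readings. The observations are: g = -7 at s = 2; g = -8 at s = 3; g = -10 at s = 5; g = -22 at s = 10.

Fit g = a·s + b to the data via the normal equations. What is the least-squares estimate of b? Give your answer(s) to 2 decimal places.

b = -2.14

Entries of AᵀA: Σs·s = 138, Σs = 20, Σ1 = 4.
Right-hand side: Σs·g = -308, Σg = -47.
Normal equations: [[138, 20]; [20, 4]]·[a, b]ᵀ = [-308, -47]ᵀ.
Determinant 138·4 − 20² = 152.
a = ((-308)·4 − 20·(-47))/152 = -73/38; b = (138·(-47) − 20·(-308))/152 = -163/76.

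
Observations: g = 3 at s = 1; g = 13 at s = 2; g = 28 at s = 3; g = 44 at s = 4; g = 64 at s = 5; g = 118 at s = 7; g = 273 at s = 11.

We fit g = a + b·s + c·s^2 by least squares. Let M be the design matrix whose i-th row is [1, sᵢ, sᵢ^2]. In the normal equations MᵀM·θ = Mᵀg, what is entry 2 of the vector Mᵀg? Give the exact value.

4438

Entry 2 ↔ basis s, so (Mᵀg)_{2} = Σᵢ (s)·gᵢ = (1)·(3) + (2)·(13) + (3)·(28) + (4)·(44) + (5)·(64) + (7)·(118) + (11)·(273) = 4438.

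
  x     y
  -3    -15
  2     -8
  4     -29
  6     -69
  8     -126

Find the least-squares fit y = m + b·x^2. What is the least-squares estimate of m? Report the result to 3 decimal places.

Entries of MᵀM: Σ1 = 5, Σx^2 = 129, Σx^2·x^2 = 5745.
For Mᵀy: Σy = -247, Σx^2·y = -11179.
Eliminating b: 5745·(row 1) − 129·(row 2) gives 12084·m = 5745·(-247) − 129·(-11179) = 23076, so m = 1923/1007.
Then b = ((-11179) − 129·(1923/1007))/5745 = -6008/3021.

m = 1.910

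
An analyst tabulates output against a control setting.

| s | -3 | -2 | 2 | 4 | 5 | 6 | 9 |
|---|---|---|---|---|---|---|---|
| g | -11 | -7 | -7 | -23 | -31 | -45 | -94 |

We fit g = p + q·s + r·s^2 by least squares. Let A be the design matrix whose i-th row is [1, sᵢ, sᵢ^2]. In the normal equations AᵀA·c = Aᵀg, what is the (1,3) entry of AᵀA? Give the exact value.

175

Row 1 ↔ basis 1, column 3 ↔ basis s^2, so (AᵀA)_{1,3} = Σᵢ s^2 = (1)·(9) + (1)·(4) + (1)·(4) + (1)·(16) + (1)·(25) + (1)·(36) + (1)·(81) = 175.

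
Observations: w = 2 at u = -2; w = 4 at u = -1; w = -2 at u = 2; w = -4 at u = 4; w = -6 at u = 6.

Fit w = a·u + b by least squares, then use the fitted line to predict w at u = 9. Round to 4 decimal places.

Entries of AᵀA: Σu·u = 61, Σu = 9, Σ1 = 5.
For Aᵀw: Σu·w = -64, Σw = -6.
So AᵀA·[a, b]ᵀ = Aᵀw: [[61, 9]; [9, 5]]·[a, b]ᵀ = [-64, -6]ᵀ.
Determinant 61·5 − 9² = 224.
a = ((-64)·5 − 9·(-6))/224 = -19/16; b = (61·(-6) − 9·(-64))/224 = 15/16.
At u = 9: ŵ = (-19/16)·(9) + (15/16)·(1) = -39/4.

ŵ = -9.7500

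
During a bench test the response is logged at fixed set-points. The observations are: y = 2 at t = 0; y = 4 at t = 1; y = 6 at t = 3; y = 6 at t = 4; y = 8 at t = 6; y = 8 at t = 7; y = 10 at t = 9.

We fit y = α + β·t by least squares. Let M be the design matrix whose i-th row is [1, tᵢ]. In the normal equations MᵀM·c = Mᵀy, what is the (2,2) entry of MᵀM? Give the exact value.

Row 2 ↔ basis t, column 2 ↔ basis t, so (MᵀM)_{2,2} = Σᵢ (t)·(t) = (0)·(0) + (1)·(1) + (3)·(3) + (4)·(4) + (6)·(6) + (7)·(7) + (9)·(9) = 192.

192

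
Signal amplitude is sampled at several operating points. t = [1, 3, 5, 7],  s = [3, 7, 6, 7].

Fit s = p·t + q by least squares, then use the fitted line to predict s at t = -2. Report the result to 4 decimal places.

ŝ = 2.4500

XᵀX·[p, q]ᵀ = Xᵀs reads: 84·p + 16·q = 103;  16·p + 4·q = 23.
Eliminating q: 4·(row 1) − 16·(row 2) gives 80·p = 4·103 − 16·23 = 44, so p = 11/20.
Then q = (23 − 16·(11/20))/4 = 71/20.
At t = -2: ŝ = (11/20)·(-2) + (71/20)·(1) = 49/20.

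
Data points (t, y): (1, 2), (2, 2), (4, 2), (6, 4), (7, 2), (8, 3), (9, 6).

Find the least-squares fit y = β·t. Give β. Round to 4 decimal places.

The normal system AᵀA·[β]ᵀ = Aᵀy is [[251]]·[β]ᵀ = [130]ᵀ.
Hence β = 130 / 251 ≈ 0.517928.

β = 0.5179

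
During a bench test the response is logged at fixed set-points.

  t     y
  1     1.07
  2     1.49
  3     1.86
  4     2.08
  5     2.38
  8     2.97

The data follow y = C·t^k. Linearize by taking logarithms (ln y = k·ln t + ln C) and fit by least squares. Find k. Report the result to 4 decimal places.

Let Y = ln y. Fitting Y = k·ln t + ln C by least squares:
AᵀA = [[10.5236, 6.8669]; [6.8669, 6]], rhs = [5.6326, 3.7750]ᵀ  (here Σln t = 6.8669, Σ(ln t)² = 10.5236, Σln y = 3.7750, Σln t·ln y = 5.6326).
Solving (det = 15.9867): k = 0.49245, ln C = 0.06557.

k = 0.4925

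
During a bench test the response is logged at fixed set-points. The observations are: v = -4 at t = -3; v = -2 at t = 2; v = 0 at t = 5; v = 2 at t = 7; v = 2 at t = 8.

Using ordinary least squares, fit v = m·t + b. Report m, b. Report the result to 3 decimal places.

m = 0.579, b = -2.599

With design matrix A, AᵀA = [[151, 19]; [19, 5]] and Aᵀv = [38, -2]ᵀ.
Eliminating b: 5·(row 1) − 19·(row 2) gives 394·m = 5·38 − 19·(-2) = 228, so m = 114/197.
Then b = ((-2) − 19·(114/197))/5 = -512/197.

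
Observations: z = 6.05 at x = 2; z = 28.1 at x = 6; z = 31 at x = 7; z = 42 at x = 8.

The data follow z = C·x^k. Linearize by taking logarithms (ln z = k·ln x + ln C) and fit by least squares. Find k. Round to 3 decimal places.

With ln zᵢ as the transformed response and ln xᵢ as the regressor:
Σln x = 6.5103, Σ(ln x)² = 11.8015, Σln z = 12.3075, Σln x·ln z = 21.6791.
Normal system: [[11.8015, 6.5103]; [6.5103, 4]]·[k, ln C]ᵀ = [21.6791, 12.3075]ᵀ.
Slope k = (n·Σln x·ln z − Σln x·Σln z)/(n·Σ(ln x)² − (Σln x)²) = (4·21.6791 − 6.5103·12.3075)/4.8225 = 1.36681; ln C = (Σln z − k·Σln x)/n = 0.85230.

k = 1.367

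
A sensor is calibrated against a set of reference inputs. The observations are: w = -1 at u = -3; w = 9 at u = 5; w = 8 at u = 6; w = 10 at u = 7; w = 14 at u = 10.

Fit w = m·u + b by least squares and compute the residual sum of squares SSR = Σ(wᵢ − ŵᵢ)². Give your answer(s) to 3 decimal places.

SSR = 2.468

Setting ∂/∂m … = 0 gives: 219·m + 25·b = 306;  25·m + 5·b = 40.
Δ = 219·5 − 25² = 470.
m = (306·5 − 25·40)/470 = 53/47; b = (219·40 − 25·306)/470 = 111/47.
Residuals: 1/47, 1, -53/47, -12/47, 17/47; SSR = 116/47.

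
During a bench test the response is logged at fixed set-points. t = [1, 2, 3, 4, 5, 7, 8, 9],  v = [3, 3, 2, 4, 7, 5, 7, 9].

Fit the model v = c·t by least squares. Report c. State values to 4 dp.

c = 0.9558

Sums needed: Σt·t = 249.
For Aᵀv: Σt·v = 238.
Normal equations: [[249]]·[c]ᵀ = [238]ᵀ.
Hence c = 238 / 249 ≈ 0.955823.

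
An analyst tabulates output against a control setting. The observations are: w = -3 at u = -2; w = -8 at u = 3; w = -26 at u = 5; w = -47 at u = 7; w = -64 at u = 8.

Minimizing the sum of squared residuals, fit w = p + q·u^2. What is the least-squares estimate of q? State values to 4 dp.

q = -1.0017

The normal system AᵀA·[p, q]ᵀ = Aᵀw is [[5, 151]; [151, 7219]]·[p, q]ᵀ = [-148, -7133]ᵀ.
Eliminating q: 7219·(row 1) − 151·(row 2) gives 13294·p = 7219·(-148) − 151·(-7133) = 8671, so p = 377/578.
Then q = ((-7133) − 151·(377/578))/7219 = -579/578.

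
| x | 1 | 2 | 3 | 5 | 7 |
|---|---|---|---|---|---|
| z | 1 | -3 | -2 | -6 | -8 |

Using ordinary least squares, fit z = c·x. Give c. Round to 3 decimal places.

c = -1.102

Sums needed: Σx·x = 88.
Moment sums: Σx·z = -97.
So AᵀA·[c]ᵀ = Aᵀz: [[88]]·[c]ᵀ = [-97]ᵀ.
c = (-97)/88 = -1.10227.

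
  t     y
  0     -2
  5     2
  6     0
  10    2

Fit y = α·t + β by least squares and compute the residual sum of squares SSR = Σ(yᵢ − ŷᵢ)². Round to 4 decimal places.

SSR = 3.5074

Forming AᵀA = [[161, 21]; [21, 4]] and Aᵀy = [30, 2]ᵀ gives AᵀA·[α, β]ᵀ = Aᵀy.
Determinant 161·4 − 21² = 203.
α = (30·4 − 21·2)/203 = 78/203; β = (161·2 − 21·30)/203 = -44/29.
Residuals: -14/29, 324/203, -160/203, -66/203; SSR = 712/203.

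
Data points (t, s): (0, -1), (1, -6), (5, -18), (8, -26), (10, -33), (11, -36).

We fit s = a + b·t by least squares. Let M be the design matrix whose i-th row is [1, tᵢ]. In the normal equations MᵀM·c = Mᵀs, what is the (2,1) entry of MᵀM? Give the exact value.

Row 2 ↔ basis t, column 1 ↔ basis 1, so (MᵀM)_{2,1} = Σᵢ t = (0)·(1) + (1)·(1) + (5)·(1) + (8)·(1) + (10)·(1) + (11)·(1) = 35.

35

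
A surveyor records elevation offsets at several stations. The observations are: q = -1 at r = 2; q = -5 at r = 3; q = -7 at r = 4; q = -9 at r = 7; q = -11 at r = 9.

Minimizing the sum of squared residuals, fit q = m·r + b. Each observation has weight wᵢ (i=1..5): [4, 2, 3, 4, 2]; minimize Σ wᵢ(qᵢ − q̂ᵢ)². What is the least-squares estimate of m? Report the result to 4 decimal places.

The normal system AᵀWA·[m, b]ᵀ = AᵀWq is [[440, 72]; [72, 15]]·[m, b]ᵀ = [-572, -93]ᵀ.
det = 440·15 − 72² = 1416.
m = ((-572)·15 − 72·(-93))/1416 = -157/118; b = (440·(-93) − 72·(-572))/1416 = 11/59.

m = -1.3305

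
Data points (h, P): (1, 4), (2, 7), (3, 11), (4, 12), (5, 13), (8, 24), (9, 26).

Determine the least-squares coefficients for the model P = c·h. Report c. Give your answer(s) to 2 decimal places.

Forming MᵀM = [[200]] and MᵀP = [590]ᵀ gives MᵀM·[c]ᵀ = MᵀP.
Hence c = 590 / 200 ≈ 2.95.

c = 2.95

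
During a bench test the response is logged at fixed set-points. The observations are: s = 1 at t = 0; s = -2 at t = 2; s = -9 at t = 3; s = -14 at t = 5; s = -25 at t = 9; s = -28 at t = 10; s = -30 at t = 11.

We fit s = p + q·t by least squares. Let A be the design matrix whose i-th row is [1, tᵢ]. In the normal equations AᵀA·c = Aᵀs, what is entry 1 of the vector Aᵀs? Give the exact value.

-107

Entry 1 ↔ basis 1, so (Aᵀs)_{1} = Σᵢ sᵢ = (1)·(1) + (1)·(-2) + (1)·(-9) + (1)·(-14) + (1)·(-25) + (1)·(-28) + (1)·(-30) = -107.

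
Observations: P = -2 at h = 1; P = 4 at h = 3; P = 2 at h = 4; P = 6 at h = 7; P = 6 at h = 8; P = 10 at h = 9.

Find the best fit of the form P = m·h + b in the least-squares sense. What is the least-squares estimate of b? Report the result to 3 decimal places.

The normal equations are: 220·m + 32·b = 198;  32·m + 6·b = 26.
(Σh·h = 220, Σh = 32, Σ1 = 6, Σh·P = 198, ΣP = 26.)
Δ = 220·6 − 32² = 296.
m = (198·6 − 32·26)/296 = 89/74; b = (220·26 − 32·198)/296 = -77/37.

b = -2.081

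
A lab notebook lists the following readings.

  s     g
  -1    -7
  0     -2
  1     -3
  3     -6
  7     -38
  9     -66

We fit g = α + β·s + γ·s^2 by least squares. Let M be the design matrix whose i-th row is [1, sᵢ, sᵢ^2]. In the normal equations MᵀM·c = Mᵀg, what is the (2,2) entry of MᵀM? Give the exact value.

Row 2 ↔ basis s, column 2 ↔ basis s, so (MᵀM)_{2,2} = Σᵢ (s)·(s) = (-1)·(-1) + (0)·(0) + (1)·(1) + (3)·(3) + (7)·(7) + (9)·(9) = 141.

141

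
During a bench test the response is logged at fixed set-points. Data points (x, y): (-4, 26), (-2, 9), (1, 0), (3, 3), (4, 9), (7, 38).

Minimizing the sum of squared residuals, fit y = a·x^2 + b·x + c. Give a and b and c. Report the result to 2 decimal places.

The normal equations are: 3011·a + 363·b + 95·c = 2485;  363·a + 95·b + 9·c = 189;  95·a + 9·b + 6·c = 85.
Row-reducing yields a = 59461/55640, b = -118887/55640, c = 12549/27820.

a = 1.07, b = -2.14, c = 0.45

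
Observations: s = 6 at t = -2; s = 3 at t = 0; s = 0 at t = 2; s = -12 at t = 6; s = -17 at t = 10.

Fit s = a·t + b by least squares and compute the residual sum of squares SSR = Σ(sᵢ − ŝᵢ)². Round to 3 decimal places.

From the data, Σt·t = 144, Σt = 16, Σ1 = 5.
Right-hand side: Σt·s = -254, Σs = -20.
Normal equations: [[144, 16]; [16, 5]]·[a, b]ᵀ = [-254, -20]ᵀ.
Eliminating b: 5·(row 1) − 16·(row 2) gives 464·a = 5·(-254) − 16·(-20) = -950, so a = -475/232.
Then b = ((-20) − 16·(-475/232))/5 = 74/29.
Residuals: -75/116, 13/29, 179/116, -263/116, 107/116; SSR = 1043/116.

SSR = 8.991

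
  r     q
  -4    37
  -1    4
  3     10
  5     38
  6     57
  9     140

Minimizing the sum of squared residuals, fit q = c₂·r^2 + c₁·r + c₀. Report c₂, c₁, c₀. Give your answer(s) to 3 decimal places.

Forming XᵀX = [[8820, 1032, 168]; [1032, 168, 18]; [168, 18, 6]] and Xᵀq = [15028, 1670, 286]ᵀ gives XᵀX·[c₂, c₁, c₀]ᵀ = Xᵀq.
Inverting the 3×3 Gram matrix, [c₂, c₁, c₀]ᵀ = [15481/7935, -15182/7935, -3229/2645]ᵀ.

c₂ = 1.951, c₁ = -1.913, c₀ = -1.221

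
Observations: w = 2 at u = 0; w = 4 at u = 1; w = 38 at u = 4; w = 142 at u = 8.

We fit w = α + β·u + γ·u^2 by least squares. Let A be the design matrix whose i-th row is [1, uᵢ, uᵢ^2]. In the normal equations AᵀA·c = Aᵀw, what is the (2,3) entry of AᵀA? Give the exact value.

577

Row 2 ↔ basis u, column 3 ↔ basis u^2, so (AᵀA)_{2,3} = Σᵢ (u)·(u^2) = (0)·(0) + (1)·(1) + (4)·(16) + (8)·(64) = 577.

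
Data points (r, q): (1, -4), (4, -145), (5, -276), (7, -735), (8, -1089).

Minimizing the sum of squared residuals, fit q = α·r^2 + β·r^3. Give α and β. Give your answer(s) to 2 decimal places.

From the data, Σr^2·r^2 = 7379, Σr^2·r^3 = 53725, Σr^3·r^3 = 399515.
Right-hand side: Σr^2·q = -114935, Σr^3·q = -853457.
Normal equations: [[7379, 53725]; [53725, 399515]]·[α, β]ᵀ = [-114935, -853457]ᵀ.
Eliminating β: 399515·(row 1) − 53725·(row 2) gives 61645560·α = 399515·(-114935) − 53725·(-853457) = -66279200, so α = -1656980/1541139.
Then β = ((-853457) − 53725·(-1656980/1541139))/399515 = -15347041/7705695.

α = -1.08, β = -1.99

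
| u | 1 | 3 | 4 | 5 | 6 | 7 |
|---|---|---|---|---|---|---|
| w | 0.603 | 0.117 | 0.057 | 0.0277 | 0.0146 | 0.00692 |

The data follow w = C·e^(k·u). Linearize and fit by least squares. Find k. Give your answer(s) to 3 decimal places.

k = -0.737

With ln wᵢ as the transformed response and uᵢ as the regressor:
Σu = 26.0000, Σ(u)² = 136.0000, Σln w = -18.3025, Σu·ln w = -96.5068.
Equations: 136.0000·k + 26.0000·ln C = -96.5068;  26.0000·k + 6·ln C = -18.3025.
Solving (det = 140.0000): k = -0.73697, ln C = 0.14310.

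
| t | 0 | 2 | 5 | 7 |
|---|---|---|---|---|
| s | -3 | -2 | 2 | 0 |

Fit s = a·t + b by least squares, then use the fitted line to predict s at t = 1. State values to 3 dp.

ŝ = -2.172

Normal-equation sums: Σt·t = 78, Σt = 14, Σ1 = 4.
And Σt·s = 6, Σs = -3.
Normal equations: [[78, 14]; [14, 4]]·[a, b]ᵀ = [6, -3]ᵀ.
Δ = 78·4 − 14² = 116.
a = (6·4 − 14·(-3))/116 = 33/58; b = (78·(-3) − 14·6)/116 = -159/58.
At t = 1: ŝ = (33/58)·(1) + (-159/58)·(1) = -63/29.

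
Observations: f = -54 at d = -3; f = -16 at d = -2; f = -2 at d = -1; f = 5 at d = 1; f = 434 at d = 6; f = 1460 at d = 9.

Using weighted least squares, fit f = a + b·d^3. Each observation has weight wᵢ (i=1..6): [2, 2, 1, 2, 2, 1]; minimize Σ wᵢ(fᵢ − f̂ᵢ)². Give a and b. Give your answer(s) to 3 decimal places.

Compute the Gram sums: Σwᵢ·1 = 10, Σwᵢ·d^3 = 1092, Σwᵢ·d^3·d^3 = 626342.
Moment sums: Σwᵢ·f = 2196, Σwᵢ·d^3·f = 1255012.
MᵀWM·[a, b]ᵀ = MᵀWf becomes [[10, 1092]; [1092, 626342]]·[a, b]ᵀ = [2196, 1255012]ᵀ.
Eliminating b: 626342·(row 1) − 1092·(row 2) gives 5070956·a = 626342·2196 − 1092·1255012 = 4973928, so a = 1243482/1267739.
Then b = (1255012 − 1092·(1243482/1267739))/626342 = 2538022/1267739.

a = 0.981, b = 2.002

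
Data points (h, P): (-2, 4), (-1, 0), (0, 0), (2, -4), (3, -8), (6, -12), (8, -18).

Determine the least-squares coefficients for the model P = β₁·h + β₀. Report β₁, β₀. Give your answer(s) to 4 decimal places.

Compute the Gram sums: Σh·h = 118, Σh = 16, Σ1 = 7.
And Σh·P = -256, ΣP = -38.
AᵀA·[β₁, β₀]ᵀ = AᵀP becomes [[118, 16]; [16, 7]]·[β₁, β₀]ᵀ = [-256, -38]ᵀ.
Eliminating β₀: 7·(row 1) − 16·(row 2) gives 570·β₁ = 7·(-256) − 16·(-38) = -1184, so β₁ = -592/285.
Then β₀ = ((-38) − 16·(-592/285))/7 = -194/285.

β₁ = -2.0772, β₀ = -0.6807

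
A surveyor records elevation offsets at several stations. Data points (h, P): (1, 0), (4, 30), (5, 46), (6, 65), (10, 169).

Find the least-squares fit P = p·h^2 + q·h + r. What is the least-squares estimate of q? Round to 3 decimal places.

Sums needed: Σh^2·h^2 = 12178, Σh^2·h = 1406, Σh^2 = 178, Σh·h = 178, Σh = 26, Σ1 = 5.
Moment sums: Σh^2·P = 20870, Σh·P = 2430, ΣP = 310.
Inverting the 3×3 Gram matrix, [p, q, r]ᵀ = [17455/12012, 33655/12012, -615/143]ᵀ.

q = 2.802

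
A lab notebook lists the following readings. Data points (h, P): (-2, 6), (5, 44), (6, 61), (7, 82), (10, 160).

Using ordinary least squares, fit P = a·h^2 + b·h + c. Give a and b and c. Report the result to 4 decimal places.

The normal system XᵀX·[a, b, c]ᵀ = XᵀP is [[14338, 1676, 214]; [1676, 214, 26]; [214, 26, 5]]·[a, b, c]ᵀ = [23338, 2748, 353]ᵀ.
Inverting the 3×3 Gram matrix, [a, b, c]ᵀ = [168286/113619, 10253/10329, 77463/37873]ᵀ.

a = 1.4811, b = 0.9926, c = 2.0453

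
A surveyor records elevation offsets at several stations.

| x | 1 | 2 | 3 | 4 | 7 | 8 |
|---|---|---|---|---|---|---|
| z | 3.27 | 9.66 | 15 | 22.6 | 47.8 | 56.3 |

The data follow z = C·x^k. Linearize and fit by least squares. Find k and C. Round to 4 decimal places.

k = 1.3525, C = 3.4521

Linearized form: ln z = k·ln x + ln C. From the 6 transformed points,
Over the data: Σln x = 7.2034, Σ(ln x)² = 11.7199, Σln z = 17.1765, Σln x·ln z = 24.7760.
Normal system: [[11.7199, 7.2034]; [7.2034, 6]]·[k, ln C]ᵀ = [24.7760, 17.1765]ᵀ.
Solving (det = 18.4301): k = 1.35251, ln C = 1.23897, so C = exp(1.23897) = 3.45207.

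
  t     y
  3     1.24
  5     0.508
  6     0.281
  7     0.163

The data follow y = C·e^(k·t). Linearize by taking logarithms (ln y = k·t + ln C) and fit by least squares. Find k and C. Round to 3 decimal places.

Let Y = ln y. Fitting Y = k·t + ln C by least squares:
Sums: Σt = 21.0000, Σ(t)² = 119.0000, Σln y = -3.5456, Σt·ln y = -23.0555.
Normal system: [[119.0000, 21.0000]; [21.0000, 4]]·[k, ln C]ᵀ = [-23.0555, -3.5456]ᵀ.
Δ = 119.0000·4 − (21.0000)² = 35.0000; k = (-23.0555·4 − 21.0000·-3.5456)/35.0000 = -0.50757, ln C = (119.0000·-3.5456 − 21.0000·-23.0555)/35.0000 = 1.77835, so C = exp(1.77835) = 5.92010.

k = -0.508, C = 5.920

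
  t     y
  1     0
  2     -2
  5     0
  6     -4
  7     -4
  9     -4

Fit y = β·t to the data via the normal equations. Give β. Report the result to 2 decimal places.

Entries of AᵀA: Σt·t = 196.
Right-hand side: Σt·y = -92.
AᵀA·[β]ᵀ = Aᵀy becomes [[196]]·[β]ᵀ = [-92]ᵀ.
β = (-92)/196 = -0.469388.

β = -0.47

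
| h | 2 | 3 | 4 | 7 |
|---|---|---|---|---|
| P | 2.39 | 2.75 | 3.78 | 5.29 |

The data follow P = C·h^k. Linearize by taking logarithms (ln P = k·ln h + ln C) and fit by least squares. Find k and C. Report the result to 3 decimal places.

Linearized form: ln P = k·ln h + ln C. From the 4 transformed points,
Σln h = 5.1240, Σ(ln h)² = 7.3958, Σln P = 4.8784, Σln h·ln P = 6.8002.
Equations: 7.3958·k + 5.1240·ln C = 6.8002;  5.1240·k + 4·ln C = 4.8784.
Slope k = (n·Σln h·ln P − Σln h·Σln P)/(n·Σ(ln h)² − (Σln h)²) = (4·6.8002 − 5.1240·4.8784)/3.3281 = 0.66221; ln C = (Σln P − k·Σln h)/n = 0.37132, so C = exp(0.37132) = 1.44965.

k = 0.662, C = 1.450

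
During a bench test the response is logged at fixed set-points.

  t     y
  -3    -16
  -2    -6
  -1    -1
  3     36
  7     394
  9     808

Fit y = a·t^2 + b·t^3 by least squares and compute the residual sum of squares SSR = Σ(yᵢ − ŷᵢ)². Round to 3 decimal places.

SSR = 10.927

From the data, Σt^2·t^2 = 9141, Σt^2·t^3 = 75823, Σt^3·t^3 = 650613.
Moment sums: Σt^2·y = 84909, Σt^3·y = 725627.
det = 9141·650613 − 75823² = 198126104.
a = (84909·650613 − 75823·725627)/198126104 = 5083709/4502866; b = (9141·725627 − 75823·84909)/198126104 = 4429575/4502866.
Residuals: 899644/2251433, -5957716/2251433, -2578500/2251433, -1624365/2251433, 2841619/2251433, -1312438/2251433; SSR = 24601334/2251433.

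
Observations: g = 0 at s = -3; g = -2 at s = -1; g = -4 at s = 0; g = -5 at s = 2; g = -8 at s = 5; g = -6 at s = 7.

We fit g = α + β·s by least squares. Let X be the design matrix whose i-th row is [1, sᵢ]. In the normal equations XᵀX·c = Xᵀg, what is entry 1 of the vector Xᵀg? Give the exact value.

Entry 1 ↔ basis 1, so (Xᵀg)_{1} = Σᵢ gᵢ = (1)·(0) + (1)·(-2) + (1)·(-4) + (1)·(-5) + (1)·(-8) + (1)·(-6) = -25.

-25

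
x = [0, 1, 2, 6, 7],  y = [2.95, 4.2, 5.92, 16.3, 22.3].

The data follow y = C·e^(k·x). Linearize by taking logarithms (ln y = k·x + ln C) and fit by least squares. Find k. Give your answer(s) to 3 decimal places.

k = 0.280

Taking logs, ln y = k·x + ln C, so regress ln y on x.
Σx = 16.0000, Σ(x)² = 90.0000, Σln y = 10.1910, Σx·ln y = 43.4709.
Equations: 90.0000·k + 16.0000·ln C = 43.4709;  16.0000·k + 5·ln C = 10.1910.
Δ = 90.0000·5 − (16.0000)² = 194.0000; k = (43.4709·5 − 16.0000·10.1910)/194.0000 = 0.27989, ln C = (90.0000·10.1910 − 16.0000·43.4709)/194.0000 = 1.14255.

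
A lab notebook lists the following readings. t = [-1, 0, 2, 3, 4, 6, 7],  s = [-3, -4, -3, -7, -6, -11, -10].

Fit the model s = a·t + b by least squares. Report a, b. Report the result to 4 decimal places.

a = -1.0000, b = -3.2857

From the data, Σt·t = 115, Σt = 21, Σ1 = 7.
Right-hand side: Σt·s = -184, Σs = -44.
Eliminating b: 7·(row 1) − 21·(row 2) gives 364·a = 7·(-184) − 21·(-44) = -364, so a = -1.
Then b = ((-44) − 21·(-1))/7 = -23/7.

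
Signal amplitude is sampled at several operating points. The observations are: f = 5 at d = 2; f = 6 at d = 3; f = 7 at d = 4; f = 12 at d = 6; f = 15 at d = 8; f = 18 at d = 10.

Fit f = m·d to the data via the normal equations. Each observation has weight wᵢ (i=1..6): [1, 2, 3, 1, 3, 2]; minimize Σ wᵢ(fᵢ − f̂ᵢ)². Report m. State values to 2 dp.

Forming AᵀWA = [[498]] and AᵀWf = [922]ᵀ gives AᵀWA·[m]ᵀ = AᵀWf.
m = 922/498 = 1.85141.

m = 1.85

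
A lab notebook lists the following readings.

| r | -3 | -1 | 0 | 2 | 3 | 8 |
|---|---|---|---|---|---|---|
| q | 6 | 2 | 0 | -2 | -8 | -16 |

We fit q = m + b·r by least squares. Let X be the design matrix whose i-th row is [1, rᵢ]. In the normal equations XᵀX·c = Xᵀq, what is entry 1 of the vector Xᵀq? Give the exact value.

-18

Entry 1 ↔ basis 1, so (Xᵀq)_{1} = Σᵢ qᵢ = (1)·(6) + (1)·(2) + (1)·(0) + (1)·(-2) + (1)·(-8) + (1)·(-16) = -18.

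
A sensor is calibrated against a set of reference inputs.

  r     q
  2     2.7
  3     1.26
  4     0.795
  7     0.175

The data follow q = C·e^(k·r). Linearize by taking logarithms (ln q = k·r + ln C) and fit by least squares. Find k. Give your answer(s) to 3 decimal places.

k = -0.532

Let Y = ln q. Fitting Y = k·r + ln C by least squares:
Σr = 16.0000, Σ(r)² = 78.0000, Σln q = -0.7480, Σr·ln q = -10.4386.
Equations: 78.0000·k + 16.0000·ln C = -10.4386;  16.0000·k + 4·ln C = -0.7480.
Slope k = (n·Σr·ln q − Σr·Σln q)/(n·Σ(r)² − (Σr)²) = (4·-10.4386 − 16.0000·-0.7480)/56.0000 = -0.53189; ln C = (Σln q − k·Σr)/n = 1.94057.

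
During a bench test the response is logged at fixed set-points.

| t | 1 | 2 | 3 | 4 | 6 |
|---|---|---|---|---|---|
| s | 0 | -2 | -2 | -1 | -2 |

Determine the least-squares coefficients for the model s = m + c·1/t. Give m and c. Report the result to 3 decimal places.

From the data, Σ1 = 5, Σ1/t = 9/4, Σ1/t·1/t = 209/144.
And Σs = -7, Σ1/t·s = -9/4.
Normal equations: [[5, 9/4]; [9/4, 209/144]]·[m, c]ᵀ = [-7, -9/4]ᵀ.
Determinant 5·(209/144) − (9/4)² = 79/36.
m = ((-7)·(209/144) − (9/4)·(-9/4))/(79/36) = -367/158; c = (5·(-9/4) − (9/4)·(-7))/(79/36) = 162/79.

m = -2.323, c = 2.051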